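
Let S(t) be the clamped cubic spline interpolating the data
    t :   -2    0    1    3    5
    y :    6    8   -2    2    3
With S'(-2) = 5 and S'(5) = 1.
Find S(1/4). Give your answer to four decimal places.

Write m_i for S''(x_i). With h_i = 2, 1, 2, 2 and divided differences Δ_i = 1, -10, 2, 1/2, the continuity of S' gives the tridiagonal system
  2·m_0 + 6·m_1 + 1·m_2 = 6(Δ_1 - Δ_0) = -66
  1·m_1 + 6·m_2 + 2·m_3 = 6(Δ_2 - Δ_1) = 72
  2·m_2 + 8·m_3 + 2·m_4 = 6(Δ_3 - Δ_2) = -9
Clamped end conditions give two more equations: 2h_0·m_0 + h_0·m_1 = 6(Δ_0 - S'(-2)) = -24 and h_3·m_3 + 2h_3·m_4 = 6(S'(5) - Δ_3) = 3.
Forward elimination and back-substitution give m_0 = 127/122, m_1 = -859/61, m_2 = 1001/61, m_3 = -755/122, m_4 = 469/122.
On [0, 1], S(t) = 8 - 981/122·t - 859/122·t² + 310/61·t³.
With t = 1/4: S(1/4) = 2747/488.

5.6291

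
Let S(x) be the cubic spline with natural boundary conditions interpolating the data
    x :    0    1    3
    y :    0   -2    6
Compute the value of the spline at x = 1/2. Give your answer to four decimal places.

-1.3750

Put m_i = S'' at the i-th knot. Here h = (1, 2) and Δ = (-2, 4), so the interior equations h_(i-1)·m_(i-1) + 2(h_(i-1)+h_i)·m_i + h_i·m_(i+1) = 6(Δ_i − Δ_(i-1)) read
  1·m_0 + 6·m_1 + 2·m_2 = 6(Δ_1 - Δ_0) = 36
Natural end conditions: m_0 = m_2 = 0.
Solving: m_0 = 0, m_1 = 6, m_2 = 0.
On [0, 1], S(x) = 0 - 3·x + 0·x² + 1·x³.
With x = 1/2: S(1/2) = -11/8.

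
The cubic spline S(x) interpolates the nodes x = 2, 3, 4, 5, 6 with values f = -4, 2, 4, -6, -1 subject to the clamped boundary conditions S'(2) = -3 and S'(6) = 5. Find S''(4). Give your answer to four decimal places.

-24.2500

Let σ_i = S''(x_i). Step sizes h_i = 1, 1, 1, 1; slopes of the chords Δ_i = (y_(i+1) - y_i)/h_i = 6, 2, -10, 5.
  1·σ_0 + 4·σ_1 + 1·σ_2 = 6(Δ_1 - Δ_0) = -24
  1·σ_1 + 4·σ_2 + 1·σ_3 = 6(Δ_2 - Δ_1) = -72
  1·σ_2 + 4·σ_3 + 1·σ_4 = 6(Δ_3 - Δ_2) = 90
Clamped end conditions give two more equations: 2h_0·σ_0 + h_0·σ_1 = 6(Δ_0 - S'(2)) = 54 and h_3·σ_3 + 2h_3·σ_4 = 6(S'(6) - Δ_3) = 0.
Hence σ_0 = 863/28, σ_1 = -107/14, σ_2 = -97/4, σ_3 = 457/14, σ_4 = -457/28.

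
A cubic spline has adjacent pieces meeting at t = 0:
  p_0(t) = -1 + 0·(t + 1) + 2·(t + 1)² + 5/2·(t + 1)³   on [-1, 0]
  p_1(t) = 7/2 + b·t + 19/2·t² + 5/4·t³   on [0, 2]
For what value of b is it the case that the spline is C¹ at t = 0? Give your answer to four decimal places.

11.5000

p_0'(t) = 0 + 4·(t + 1) + 15/2·(t + 1)², so p_0'(0) = 23/2. On the right, p_1'(0) = b, so b = 23/2.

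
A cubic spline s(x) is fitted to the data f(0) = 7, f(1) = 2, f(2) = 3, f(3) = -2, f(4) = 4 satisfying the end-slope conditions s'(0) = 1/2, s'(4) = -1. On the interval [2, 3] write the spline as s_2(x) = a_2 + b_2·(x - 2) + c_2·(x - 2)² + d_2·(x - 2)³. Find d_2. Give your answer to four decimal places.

Write M_i for s''(x_i). With h_i = 1, 1, 1, 1 and divided differences Δ_i = -5, 1, -5, 6, the continuity of s' gives the tridiagonal system
  1·M_0 + 4·M_1 + 1·M_2 = 6(Δ_1 - Δ_0) = 36
  1·M_1 + 4·M_2 + 1·M_3 = 6(Δ_2 - Δ_1) = -36
  1·M_2 + 4·M_3 + 1·M_4 = 6(Δ_3 - Δ_2) = 66
Clamped end conditions give two more equations: 2h_0·M_0 + h_0·M_1 = 6(Δ_0 - s'(0)) = -33 and h_3·M_3 + 2h_3·M_4 = 6(s'(4) - Δ_3) = -42.
Hence M_0 = -1521/56, M_1 = 597/28, M_2 = -177/8, M_3 = 873/28, M_4 = -2049/56.
On [2, 3], with s_2(x) = a_2 + b_2·(x - 2) + c_2·(x - 2)² + d_2·(x - 2)³: c_2 = M_2/2 = -177/16, d_2 = (M_3 - M_2)/(6h_2) = 995/112, b_2 = Δ_2 - h_2(2M_2 + M_3)/6 = -79/28.

8.8839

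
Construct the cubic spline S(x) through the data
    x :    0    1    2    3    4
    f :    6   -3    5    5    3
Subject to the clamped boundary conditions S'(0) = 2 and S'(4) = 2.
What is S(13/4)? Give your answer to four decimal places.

With M_i denoting the second derivative at x_i, h_i = 1, 1, 1, 1, and Δ_i = (y_(i+1) − y_i)/h_i = -9, 8, 0, -2:
  1·M_0 + 4·M_1 + 1·M_2 = 6(Δ_1 - Δ_0) = 102
  1·M_1 + 4·M_2 + 1·M_3 = 6(Δ_2 - Δ_1) = -48
  1·M_2 + 4·M_3 + 1·M_4 = 6(Δ_3 - Δ_2) = -12
Clamped end conditions give two more equations: 2h_0·M_0 + h_0·M_1 = 6(Δ_0 - S'(0)) = -66 and h_3·M_3 + 2h_3·M_4 = 6(S'(4) - Δ_3) = 24.
Hence M_0 = -1557/28, M_1 = 633/14, M_2 = -93/4, M_3 = -3/14, M_4 = 339/28.
On [3, 4], S(x) = 5 - 221/56·(x - 3) - 3/28·(x - 3)² + 115/56·(x - 3)³.
With (x - 3) = 1/4: S(13/4) = 14475/3584.

4.0388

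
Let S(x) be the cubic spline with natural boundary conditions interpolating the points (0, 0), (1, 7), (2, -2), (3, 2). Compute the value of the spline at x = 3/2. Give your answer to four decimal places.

2.7250

Write M_i for S''(x_i). With h_i = 1, 1, 1 and divided differences Δ_i = 7, -9, 4, the continuity of S' gives the tridiagonal system
  1·M_0 + 4·M_1 + 1·M_2 = 6(Δ_1 - Δ_0) = -96
  1·M_1 + 4·M_2 + 1·M_3 = 6(Δ_2 - Δ_1) = 78
Natural end conditions: M_0 = M_3 = 0.
Hence M_0 = 0, M_1 = -154/5, M_2 = 136/5, M_3 = 0.
On [1, 2], S(x) = 7 - 49/15·(x - 1) - 77/5·(x - 1)² + 29/3·(x - 1)³.
With (x - 1) = 1/2: S(3/2) = 109/40.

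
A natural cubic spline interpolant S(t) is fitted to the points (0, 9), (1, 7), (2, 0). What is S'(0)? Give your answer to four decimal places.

Write M_i for S''(x_i). With h_i = 1, 1 and divided differences Δ_i = -2, -7, the continuity of S' gives the tridiagonal system
  1·M_0 + 4·M_1 + 1·M_2 = 6(Δ_1 - Δ_0) = -30
Natural end conditions: M_0 = M_2 = 0.
Forward elimination and back-substitution give M_0 = 0, M_1 = -15/2, M_2 = 0.
On [0, 1], S'(t) = b_0 + 2c_0·t + 3d_0·t² with b_0 = Δ_0 - h_0(2M_0 + M_1)/6 = -3/4, c_0 = M_0/2 = 0, d_0 = (M_1 - M_0)/(6h_0) = -5/4. So S'(0) = -3/4.

-0.7500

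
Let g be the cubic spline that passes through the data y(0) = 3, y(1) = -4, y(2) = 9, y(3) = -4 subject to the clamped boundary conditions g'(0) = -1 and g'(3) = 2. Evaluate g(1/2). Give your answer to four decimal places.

-1.2750

With M_i denoting the second derivative at x_i, h_i = 1, 1, 1, and Δ_i = (y_(i+1) − y_i)/h_i = -7, 13, -13:
  1·M_0 + 4·M_1 + 1·M_2 = 6(Δ_1 - Δ_0) = 120
  1·M_1 + 4·M_2 + 1·M_3 = 6(Δ_2 - Δ_1) = -156
Clamped end conditions give two more equations: 2h_0·M_0 + h_0·M_1 = 6(Δ_0 - g'(0)) = -36 and h_2·M_2 + 2h_2·M_3 = 6(g'(3) - Δ_2) = 90.
Solving: M_0 = -242/5, M_1 = 304/5, M_2 = -374/5, M_3 = 412/5.
On [0, 1], g(t) = 3 - 1·t - 121/5·t² + 91/5·t³.
With t = 1/2: g(1/2) = -51/40.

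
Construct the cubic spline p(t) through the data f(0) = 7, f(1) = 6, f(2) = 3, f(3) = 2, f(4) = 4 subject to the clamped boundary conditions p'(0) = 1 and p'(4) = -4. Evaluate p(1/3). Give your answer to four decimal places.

7.0741

Write M_i for p''(x_i). With h_i = 1, 1, 1, 1 and divided differences Δ_i = -1, -3, -1, 2, the continuity of p' gives the tridiagonal system
  1·M_0 + 4·M_1 + 1·M_2 = 6(Δ_1 - Δ_0) = -12
  1·M_1 + 4·M_2 + 1·M_3 = 6(Δ_2 - Δ_1) = 12
  1·M_2 + 4·M_3 + 1·M_4 = 6(Δ_3 - Δ_2) = 18
Clamped end conditions give two more equations: 2h_0·M_0 + h_0·M_1 = 6(Δ_0 - p'(0)) = -12 and h_3·M_3 + 2h_3·M_4 = 6(p'(4) - Δ_3) = -36.
Forward elimination and back-substitution give M_0 = -5, M_1 = -2, M_2 = 1, M_3 = 10, M_4 = -23.
On [0, 1], p(t) = 7 + 1·t - 5/2·t² + 1/2·t³.
With t = 1/3: p(1/3) = 191/27.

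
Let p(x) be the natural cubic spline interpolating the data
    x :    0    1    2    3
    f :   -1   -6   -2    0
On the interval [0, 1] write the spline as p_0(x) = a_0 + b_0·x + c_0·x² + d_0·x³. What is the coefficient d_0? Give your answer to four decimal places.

With σ_i denoting the second derivative at x_i, h_i = 1, 1, 1, and Δ_i = (y_(i+1) − y_i)/h_i = -5, 4, 2:
  1·σ_0 + 4·σ_1 + 1·σ_2 = 6(Δ_1 - Δ_0) = 54
  1·σ_1 + 4·σ_2 + 1·σ_3 = 6(Δ_2 - Δ_1) = -12
Natural end conditions: σ_0 = σ_3 = 0.
Hence σ_0 = 0, σ_1 = 76/5, σ_2 = -34/5, σ_3 = 0.
On [0, 1], with p_0(x) = a_0 + b_0·x + c_0·x² + d_0·x³: c_0 = σ_0/2 = 0, d_0 = (σ_1 - σ_0)/(6h_0) = 38/15, b_0 = Δ_0 - h_0(2σ_0 + σ_1)/6 = -113/15.

2.5333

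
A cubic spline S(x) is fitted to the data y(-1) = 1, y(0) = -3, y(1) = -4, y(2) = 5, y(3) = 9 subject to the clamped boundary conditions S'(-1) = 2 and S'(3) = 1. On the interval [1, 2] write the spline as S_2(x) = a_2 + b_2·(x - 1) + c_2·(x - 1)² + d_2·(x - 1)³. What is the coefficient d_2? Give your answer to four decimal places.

-4.4821

Put σ_i = S'' at the i-th knot. Here h = (1, 1, 1, 1) and Δ = (-4, -1, 9, 4), so the interior equations h_(i-1)·σ_(i-1) + 2(h_(i-1)+h_i)·σ_i + h_i·σ_(i+1) = 6(Δ_i − Δ_(i-1)) read
  1·σ_0 + 4·σ_1 + 1·σ_2 = 6(Δ_1 - Δ_0) = 18
  1·σ_1 + 4·σ_2 + 1·σ_3 = 6(Δ_2 - Δ_1) = 60
  1·σ_2 + 4·σ_3 + 1·σ_4 = 6(Δ_3 - Δ_2) = -30
Clamped end conditions give two more equations: 2h_0·σ_0 + h_0·σ_1 = 6(Δ_0 - S'(-1)) = -36 and h_3·σ_3 + 2h_3·σ_4 = 6(S'(3) - Δ_3) = -18.
Hence σ_0 = -583/28, σ_1 = 79/14, σ_2 = 65/4, σ_3 = -149/14, σ_4 = -103/28.
On [1, 2], with S_2(x) = a_2 + b_2·(x - 1) + c_2·(x - 1)² + d_2·(x - 1)³: c_2 = σ_2/2 = 65/8, d_2 = (σ_3 - σ_2)/(6h_2) = -251/56, b_2 = Δ_2 - h_2(2σ_2 + σ_3)/6 = 75/14.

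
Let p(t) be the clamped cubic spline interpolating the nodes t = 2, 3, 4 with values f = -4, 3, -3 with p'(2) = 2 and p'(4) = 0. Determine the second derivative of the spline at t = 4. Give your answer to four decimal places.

Let M_i = p''(x_i). Step sizes h_i = 1, 1; slopes of the chords Δ_i = (y_(i+1) - y_i)/h_i = 7, -6.
  1·M_0 + 4·M_1 + 1·M_2 = 6(Δ_1 - Δ_0) = -78
Clamped end conditions give two more equations: 2h_0·M_0 + h_0·M_1 = 6(Δ_0 - p'(2)) = 30 and h_1·M_1 + 2h_1·M_2 = 6(p'(4) - Δ_1) = 36.
Solving: M_0 = 67/2, M_1 = -37, M_2 = 73/2.

36.5000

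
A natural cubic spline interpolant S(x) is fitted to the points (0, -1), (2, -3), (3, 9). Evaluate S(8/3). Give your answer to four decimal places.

4.3580

Put m_i = S'' at the i-th knot. Here h = (2, 1) and Δ = (-1, 12), so the interior equations h_(i-1)·m_(i-1) + 2(h_(i-1)+h_i)·m_i + h_i·m_(i+1) = 6(Δ_i − Δ_(i-1)) read
  2·m_0 + 6·m_1 + 1·m_2 = 6(Δ_1 - Δ_0) = 78
Natural end conditions: m_0 = m_2 = 0.
Hence m_0 = 0, m_1 = 13, m_2 = 0.
On [2, 3], S(x) = -3 + 23/3·(x - 2) + 13/2·(x - 2)² - 13/6·(x - 2)³.
With (x - 2) = 2/3: S(8/3) = 353/81.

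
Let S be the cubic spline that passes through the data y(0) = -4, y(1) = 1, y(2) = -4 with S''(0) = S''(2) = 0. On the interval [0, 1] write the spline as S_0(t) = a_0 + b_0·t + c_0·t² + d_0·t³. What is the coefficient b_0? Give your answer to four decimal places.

7.5000

With σ_i denoting the second derivative at x_i, h_i = 1, 1, and Δ_i = (y_(i+1) − y_i)/h_i = 5, -5:
  1·σ_0 + 4·σ_1 + 1·σ_2 = 6(Δ_1 - Δ_0) = -60
Natural end conditions: σ_0 = σ_2 = 0.
Hence σ_0 = 0, σ_1 = -15, σ_2 = 0.
On [0, 1], with S_0(t) = a_0 + b_0·t + c_0·t² + d_0·t³: c_0 = σ_0/2 = 0, d_0 = (σ_1 - σ_0)/(6h_0) = -5/2, b_0 = Δ_0 - h_0(2σ_0 + σ_1)/6 = 15/2.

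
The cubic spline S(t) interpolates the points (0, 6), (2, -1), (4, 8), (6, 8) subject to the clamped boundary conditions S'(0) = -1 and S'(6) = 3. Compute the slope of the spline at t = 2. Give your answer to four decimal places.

0.3667

Put M_i = S'' at the i-th knot. Here h = (2, 2, 2) and Δ = (-7/2, 9/2, 0), so the interior equations h_(i-1)·M_(i-1) + 2(h_(i-1)+h_i)·M_i + h_i·M_(i+1) = 6(Δ_i − Δ_(i-1)) read
  2·M_0 + 8·M_1 + 2·M_2 = 6(Δ_1 - Δ_0) = 48
  2·M_1 + 8·M_2 + 2·M_3 = 6(Δ_2 - Δ_1) = -27
Clamped end conditions give two more equations: 2h_0·M_0 + h_0·M_1 = 6(Δ_0 - S'(0)) = -15 and h_2·M_2 + 2h_2·M_3 = 6(S'(6) - Δ_2) = 18.
Solving the tridiagonal system: M_0 = -133/15, M_1 = 307/30, M_2 = -121/15, M_3 = 128/15.
On [2, 4], S'(t) = b_1 + 2c_1·(t - 2) + 3d_1·(t - 2)² with b_1 = Δ_1 - h_1(2M_1 + M_2)/6 = 11/30, c_1 = M_1/2 = 307/60, d_1 = (M_2 - M_1)/(6h_1) = -61/40. So S'(2) = 11/30.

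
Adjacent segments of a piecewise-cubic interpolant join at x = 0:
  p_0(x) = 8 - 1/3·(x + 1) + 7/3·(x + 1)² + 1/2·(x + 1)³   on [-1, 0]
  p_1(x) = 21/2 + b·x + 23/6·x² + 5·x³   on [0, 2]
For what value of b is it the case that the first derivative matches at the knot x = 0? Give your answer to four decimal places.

p_0'(x) = -1/3 + 14/3·(x + 1) + 3/2·(x + 1)², so p_0'(0) = 35/6. On the right, p_1'(0) = b, so b = 35/6.

5.8333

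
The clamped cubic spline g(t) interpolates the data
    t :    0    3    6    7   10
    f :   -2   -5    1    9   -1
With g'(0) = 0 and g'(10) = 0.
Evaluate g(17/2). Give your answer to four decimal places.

5.7600

Let σ_i = g''(x_i). Step sizes h_i = 3, 3, 1, 3; slopes of the chords Δ_i = (y_(i+1) - y_i)/h_i = -1, 2, 8, -10/3.
  3·σ_0 + 12·σ_1 + 3·σ_2 = 6(Δ_1 - Δ_0) = 18
  3·σ_1 + 8·σ_2 + 1·σ_3 = 6(Δ_2 - Δ_1) = 36
  1·σ_2 + 8·σ_3 + 3·σ_4 = 6(Δ_3 - Δ_2) = -68
Clamped end conditions give two more equations: 2h_0·σ_0 + h_0·σ_1 = 6(Δ_0 - g'(0)) = -6 and h_3·σ_3 + 2h_3·σ_4 = 6(g'(10) - Δ_3) = 20.
Forward elimination and back-substitution give σ_0 = -121/106, σ_1 = 15/53, σ_2 = 637/106, σ_3 = -685/53, σ_4 = 3115/318.
On [7, 10], g(t) = 9 + 995/212·(t - 7) - 685/106·(t - 7)² + 7225/5724·(t - 7)³.
With (t - 7) = 3/2: g(17/2) = 9769/1696.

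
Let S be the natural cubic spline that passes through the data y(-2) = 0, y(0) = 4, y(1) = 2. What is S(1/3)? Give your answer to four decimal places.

3.5802

Let M_i = S''(x_i). Step sizes h_i = 2, 1; slopes of the chords Δ_i = (y_(i+1) - y_i)/h_i = 2, -2.
  2·M_0 + 6·M_1 + 1·M_2 = 6(Δ_1 - Δ_0) = -24
Natural end conditions: M_0 = M_2 = 0.
Hence M_0 = 0, M_1 = -4, M_2 = 0.
On [0, 1], S(x) = 4 - 2/3·x - 2·x² + 2/3·x³.
With x = 1/3: S(1/3) = 290/81.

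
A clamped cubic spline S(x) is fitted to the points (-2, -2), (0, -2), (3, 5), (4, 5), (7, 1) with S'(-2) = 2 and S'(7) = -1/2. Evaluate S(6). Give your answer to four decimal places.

Put σ_i = S'' at the i-th knot. Here h = (2, 3, 1, 3) and Δ = (0, 7/3, 0, -4/3), so the interior equations h_(i-1)·σ_(i-1) + 2(h_(i-1)+h_i)·σ_i + h_i·σ_(i+1) = 6(Δ_i − Δ_(i-1)) read
  2·σ_0 + 10·σ_1 + 3·σ_2 = 6(Δ_1 - Δ_0) = 14
  3·σ_1 + 8·σ_2 + 1·σ_3 = 6(Δ_2 - Δ_1) = -14
  1·σ_2 + 8·σ_3 + 3·σ_4 = 6(Δ_3 - Δ_2) = -8
Clamped end conditions give two more equations: 2h_0·σ_0 + h_0·σ_1 = 6(Δ_0 - S'(-2)) = -12 and h_3·σ_3 + 2h_3·σ_4 = 6(S'(7) - Δ_3) = 5.
Hence σ_0 = -2443/534, σ_1 = 841/267, σ_2 = -743/267, σ_3 = -317/267, σ_4 = 127/89.
On [4, 7], S(x) = 5 - 153/178·(x - 4) - 317/534·(x - 4)² + 349/2403·(x - 4)³.
With (x - 4) = 2: S(6) = 4970/2403.

2.0682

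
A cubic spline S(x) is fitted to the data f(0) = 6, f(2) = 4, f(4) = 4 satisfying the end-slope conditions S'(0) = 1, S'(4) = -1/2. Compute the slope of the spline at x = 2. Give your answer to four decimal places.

With σ_i denoting the second derivative at x_i, h_i = 2, 2, and Δ_i = (y_(i+1) − y_i)/h_i = -1, 0:
  2·σ_0 + 8·σ_1 + 2·σ_2 = 6(Δ_1 - Δ_0) = 6
Clamped end conditions give two more equations: 2h_0·σ_0 + h_0·σ_1 = 6(Δ_0 - S'(0)) = -12 and h_1·σ_1 + 2h_1·σ_2 = 6(S'(4) - Δ_1) = -3.
Solving the tridiagonal system: σ_0 = -33/8, σ_1 = 9/4, σ_2 = -15/8.
On [2, 4], S'(x) = b_1 + 2c_1·(x - 2) + 3d_1·(x - 2)² with b_1 = Δ_1 - h_1(2σ_1 + σ_2)/6 = -7/8, c_1 = σ_1/2 = 9/8, d_1 = (σ_2 - σ_1)/(6h_1) = -11/32. So S'(2) = -7/8.

-0.8750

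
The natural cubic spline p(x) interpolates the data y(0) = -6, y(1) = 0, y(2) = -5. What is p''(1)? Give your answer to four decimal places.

Write M_i for p''(x_i). With h_i = 1, 1 and divided differences Δ_i = 6, -5, the continuity of p' gives the tridiagonal system
  1·M_0 + 4·M_1 + 1·M_2 = 6(Δ_1 - Δ_0) = -66
Natural end conditions: M_0 = M_2 = 0.
Solving the tridiagonal system: M_0 = 0, M_1 = -33/2, M_2 = 0.

-16.5000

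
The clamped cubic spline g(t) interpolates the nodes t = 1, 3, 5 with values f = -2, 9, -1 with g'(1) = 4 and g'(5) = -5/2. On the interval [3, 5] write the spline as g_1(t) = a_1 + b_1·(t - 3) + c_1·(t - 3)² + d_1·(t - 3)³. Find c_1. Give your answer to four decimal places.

-6.2500

Let M_i = g''(x_i). Step sizes h_i = 2, 2; slopes of the chords Δ_i = (y_(i+1) - y_i)/h_i = 11/2, -5.
  2·M_0 + 8·M_1 + 2·M_2 = 6(Δ_1 - Δ_0) = -63
Clamped end conditions give two more equations: 2h_0·M_0 + h_0·M_1 = 6(Δ_0 - g'(1)) = 9 and h_1·M_1 + 2h_1·M_2 = 6(g'(5) - Δ_1) = 15.
Solving: M_0 = 17/2, M_1 = -25/2, M_2 = 10.
On [3, 5], with g_1(t) = a_1 + b_1·(t - 3) + c_1·(t - 3)² + d_1·(t - 3)³: c_1 = M_1/2 = -25/4, d_1 = (M_2 - M_1)/(6h_1) = 15/8, b_1 = Δ_1 - h_1(2M_1 + M_2)/6 = 0.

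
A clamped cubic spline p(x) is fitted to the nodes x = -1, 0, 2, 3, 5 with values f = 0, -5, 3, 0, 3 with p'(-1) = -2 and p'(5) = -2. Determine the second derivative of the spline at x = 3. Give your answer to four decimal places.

With m_i denoting the second derivative at x_i, h_i = 1, 2, 1, 2, and Δ_i = (y_(i+1) − y_i)/h_i = -5, 4, -3, 3/2:
  1·m_0 + 6·m_1 + 2·m_2 = 6(Δ_1 - Δ_0) = 54
  2·m_1 + 6·m_2 + 1·m_3 = 6(Δ_2 - Δ_1) = -42
  1·m_2 + 6·m_3 + 2·m_4 = 6(Δ_3 - Δ_2) = 27
Clamped end conditions give two more equations: 2h_0·m_0 + h_0·m_1 = 6(Δ_0 - p'(-1)) = -18 and h_3·m_3 + 2h_3·m_4 = 6(p'(5) - Δ_3) = -21.
Solving: m_0 = -537/31, m_1 = 516/31, m_2 = -885/62, m_3 = 321/31, m_4 = -1293/124.

10.3548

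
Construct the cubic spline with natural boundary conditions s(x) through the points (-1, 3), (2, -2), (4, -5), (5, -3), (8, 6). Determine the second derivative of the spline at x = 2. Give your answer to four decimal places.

-0.6324

With M_i denoting the second derivative at x_i, h_i = 3, 2, 1, 3, and Δ_i = (y_(i+1) − y_i)/h_i = -5/3, -3/2, 2, 3:
  3·M_0 + 10·M_1 + 2·M_2 = 6(Δ_1 - Δ_0) = 1
  2·M_1 + 6·M_2 + 1·M_3 = 6(Δ_2 - Δ_1) = 21
  1·M_2 + 8·M_3 + 3·M_4 = 6(Δ_3 - Δ_2) = 6
Natural end conditions: M_0 = M_4 = 0.
Solving the tridiagonal system: M_0 = 0, M_1 = -277/438, M_2 = 802/219, M_3 = 64/219, M_4 = 0.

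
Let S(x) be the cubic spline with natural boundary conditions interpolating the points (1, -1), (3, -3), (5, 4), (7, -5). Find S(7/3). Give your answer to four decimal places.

Let M_i = S''(x_i). Step sizes h_i = 2, 2, 2; slopes of the chords Δ_i = (y_(i+1) - y_i)/h_i = -1, 7/2, -9/2.
  2·M_0 + 8·M_1 + 2·M_2 = 6(Δ_1 - Δ_0) = 27
  2·M_1 + 8·M_2 + 2·M_3 = 6(Δ_2 - Δ_1) = -48
Natural end conditions: M_0 = M_3 = 0.
Forward elimination and back-substitution give M_0 = 0, M_1 = 26/5, M_2 = -73/10, M_3 = 0.
On [1, 3], S(x) = -1 - 41/15·(x - 1) + 0·(x - 1)² + 13/30·(x - 1)³.
With (x - 1) = 4/3: S(7/3) = -293/81.

-3.6173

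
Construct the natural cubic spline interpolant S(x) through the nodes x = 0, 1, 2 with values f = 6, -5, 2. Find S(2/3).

Let M_i = S''(x_i). Step sizes h_i = 1, 1; slopes of the chords Δ_i = (y_(i+1) - y_i)/h_i = -11, 7.
  1·M_0 + 4·M_1 + 1·M_2 = 6(Δ_1 - Δ_0) = 108
Natural end conditions: M_0 = M_2 = 0.
Forward elimination and back-substitution give M_0 = 0, M_1 = 27, M_2 = 0.
On [0, 1], S(x) = 6 - 31/2·x + 0·x² + 9/2·x³.
With x = 2/3: S(2/3) = -3.

-3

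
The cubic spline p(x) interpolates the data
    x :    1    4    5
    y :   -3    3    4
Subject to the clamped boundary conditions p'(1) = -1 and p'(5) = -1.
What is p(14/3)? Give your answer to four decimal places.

With σ_i denoting the second derivative at x_i, h_i = 3, 1, and Δ_i = (y_(i+1) − y_i)/h_i = 2, 1:
  3·σ_0 + 8·σ_1 + 1·σ_2 = 6(Δ_1 - Δ_0) = -6
Clamped end conditions give two more equations: 2h_0·σ_0 + h_0·σ_1 = 6(Δ_0 - p'(1)) = 18 and h_1·σ_1 + 2h_1·σ_2 = 6(p'(5) - Δ_1) = -12.
Forward elimination and back-substitution give σ_0 = 15/4, σ_1 = -3/2, σ_2 = -21/4.
On [4, 5], p(x) = 3 + 19/8·(x - 4) - 3/4·(x - 4)² - 5/8·(x - 4)³.
With (x - 4) = 2/3: p(14/3) = 439/108.

4.0648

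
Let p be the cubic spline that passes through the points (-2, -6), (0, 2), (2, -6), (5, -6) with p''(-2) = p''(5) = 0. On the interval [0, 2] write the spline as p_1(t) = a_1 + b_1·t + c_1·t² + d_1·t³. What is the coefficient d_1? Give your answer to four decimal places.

0.8947

Write m_i for p''(x_i). With h_i = 2, 2, 3 and divided differences Δ_i = 4, -4, 0, the continuity of p' gives the tridiagonal system
  2·m_0 + 8·m_1 + 2·m_2 = 6(Δ_1 - Δ_0) = -48
  2·m_1 + 10·m_2 + 3·m_3 = 6(Δ_2 - Δ_1) = 24
Natural end conditions: m_0 = m_3 = 0.
Solving: m_0 = 0, m_1 = -132/19, m_2 = 72/19, m_3 = 0.
On [0, 2], with p_1(t) = a_1 + b_1·t + c_1·t² + d_1·t³: c_1 = m_1/2 = -66/19, d_1 = (m_2 - m_1)/(6h_1) = 17/19, b_1 = Δ_1 - h_1(2m_1 + m_2)/6 = -12/19.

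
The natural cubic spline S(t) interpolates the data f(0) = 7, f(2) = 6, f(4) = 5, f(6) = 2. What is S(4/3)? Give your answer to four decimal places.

6.2840

Write M_i for S''(x_i). With h_i = 2, 2, 2 and divided differences Δ_i = -1/2, -1/2, -3/2, the continuity of S' gives the tridiagonal system
  2·M_0 + 8·M_1 + 2·M_2 = 6(Δ_1 - Δ_0) = 0
  2·M_1 + 8·M_2 + 2·M_3 = 6(Δ_2 - Δ_1) = -6
Natural end conditions: M_0 = M_3 = 0.
Solving: M_0 = 0, M_1 = 1/5, M_2 = -4/5, M_3 = 0.
On [0, 2], S(t) = 7 - 17/30·t + 0·t² + 1/60·t³.
With t = 4/3: S(4/3) = 509/81.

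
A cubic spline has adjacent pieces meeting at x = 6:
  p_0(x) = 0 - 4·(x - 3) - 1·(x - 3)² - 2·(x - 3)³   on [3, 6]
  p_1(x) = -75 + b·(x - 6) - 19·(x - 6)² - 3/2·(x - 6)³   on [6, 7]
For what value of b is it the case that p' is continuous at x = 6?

p_0'(x) = -4 - 2·(x - 3) - 6·(x - 3)², so p_0'(6) = -64. On the right, p_1'(6) = b, so b = -64.

-64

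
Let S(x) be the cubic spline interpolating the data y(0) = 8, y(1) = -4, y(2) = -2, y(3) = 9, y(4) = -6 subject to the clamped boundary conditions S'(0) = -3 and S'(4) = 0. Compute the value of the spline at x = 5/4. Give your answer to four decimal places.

Let M_i = S''(x_i). Step sizes h_i = 1, 1, 1, 1; slopes of the chords Δ_i = (y_(i+1) - y_i)/h_i = -12, 2, 11, -15.
  1·M_0 + 4·M_1 + 1·M_2 = 6(Δ_1 - Δ_0) = 84
  1·M_1 + 4·M_2 + 1·M_3 = 6(Δ_2 - Δ_1) = 54
  1·M_2 + 4·M_3 + 1·M_4 = 6(Δ_3 - Δ_2) = -156
Clamped end conditions give two more equations: 2h_0·M_0 + h_0·M_1 = 6(Δ_0 - S'(0)) = -54 and h_3·M_3 + 2h_3·M_4 = 6(S'(4) - Δ_3) = 90.
Solving the tridiagonal system: M_0 = -1107/28, M_1 = 351/14, M_2 = 93/4, M_3 = -897/14, M_4 = 2157/28.
On [1, 2], S(x) = -4 - 573/56·(x - 1) + 351/28·(x - 1)² - 17/56·(x - 1)³.
With (x - 1) = 1/4: S(5/4) = -2959/512.

-5.7793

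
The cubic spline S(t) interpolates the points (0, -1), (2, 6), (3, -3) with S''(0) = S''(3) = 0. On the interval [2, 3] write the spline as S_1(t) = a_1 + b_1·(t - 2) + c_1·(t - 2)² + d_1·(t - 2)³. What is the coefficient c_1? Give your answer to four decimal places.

Let m_i = S''(x_i). Step sizes h_i = 2, 1; slopes of the chords Δ_i = (y_(i+1) - y_i)/h_i = 7/2, -9.
  2·m_0 + 6·m_1 + 1·m_2 = 6(Δ_1 - Δ_0) = -75
Natural end conditions: m_0 = m_2 = 0.
Forward elimination and back-substitution give m_0 = 0, m_1 = -25/2, m_2 = 0.
On [2, 3], with S_1(t) = a_1 + b_1·(t - 2) + c_1·(t - 2)² + d_1·(t - 2)³: c_1 = m_1/2 = -25/4, d_1 = (m_2 - m_1)/(6h_1) = 25/12, b_1 = Δ_1 - h_1(2m_1 + m_2)/6 = -29/6.

-6.2500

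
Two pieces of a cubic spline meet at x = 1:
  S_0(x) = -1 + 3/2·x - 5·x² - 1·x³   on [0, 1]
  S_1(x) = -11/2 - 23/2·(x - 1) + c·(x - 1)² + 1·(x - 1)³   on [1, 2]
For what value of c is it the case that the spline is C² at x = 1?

S_0''(x) = -10 - 6·x, so S_0''(1) = -16. On the right, S_1''(1) = 2c, so c = -8.

-8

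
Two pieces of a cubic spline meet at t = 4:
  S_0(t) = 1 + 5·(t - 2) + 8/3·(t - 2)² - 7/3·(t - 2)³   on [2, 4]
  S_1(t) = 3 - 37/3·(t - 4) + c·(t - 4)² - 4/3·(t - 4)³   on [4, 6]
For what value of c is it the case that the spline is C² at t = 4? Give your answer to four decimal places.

-11.3333

S_0''(t) = 16/3 - 14·(t - 2), so S_0''(4) = -68/3. On the right, S_1''(4) = 2c, so c = -34/3.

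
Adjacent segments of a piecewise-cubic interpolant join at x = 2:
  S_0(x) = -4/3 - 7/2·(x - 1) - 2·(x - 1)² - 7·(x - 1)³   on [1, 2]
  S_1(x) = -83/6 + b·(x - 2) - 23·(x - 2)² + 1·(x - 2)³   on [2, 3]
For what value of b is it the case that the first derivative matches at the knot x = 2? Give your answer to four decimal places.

-28.5000

S_0'(x) = -7/2 - 4·(x - 1) - 21·(x - 1)², so S_0'(2) = -57/2. On the right, S_1'(2) = b, so b = -57/2.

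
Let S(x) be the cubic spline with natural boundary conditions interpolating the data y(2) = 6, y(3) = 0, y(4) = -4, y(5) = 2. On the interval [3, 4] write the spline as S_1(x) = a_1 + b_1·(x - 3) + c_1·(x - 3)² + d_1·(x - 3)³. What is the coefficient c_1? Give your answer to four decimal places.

-0.4000

Put M_i = S'' at the i-th knot. Here h = (1, 1, 1) and Δ = (-6, -4, 6), so the interior equations h_(i-1)·M_(i-1) + 2(h_(i-1)+h_i)·M_i + h_i·M_(i+1) = 6(Δ_i − Δ_(i-1)) read
  1·M_0 + 4·M_1 + 1·M_2 = 6(Δ_1 - Δ_0) = 12
  1·M_1 + 4·M_2 + 1·M_3 = 6(Δ_2 - Δ_1) = 60
Natural end conditions: M_0 = M_3 = 0.
Hence M_0 = 0, M_1 = -4/5, M_2 = 76/5, M_3 = 0.
On [3, 4], with S_1(x) = a_1 + b_1·(x - 3) + c_1·(x - 3)² + d_1·(x - 3)³: c_1 = M_1/2 = -2/5, d_1 = (M_2 - M_1)/(6h_1) = 8/3, b_1 = Δ_1 - h_1(2M_1 + M_2)/6 = -94/15.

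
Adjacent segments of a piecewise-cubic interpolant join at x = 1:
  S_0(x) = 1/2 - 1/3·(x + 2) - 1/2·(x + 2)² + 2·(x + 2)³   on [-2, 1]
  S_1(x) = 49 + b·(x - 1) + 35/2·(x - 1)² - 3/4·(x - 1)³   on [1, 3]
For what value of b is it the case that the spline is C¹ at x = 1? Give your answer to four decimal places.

S_0'(x) = -1/3 - 1·(x + 2) + 6·(x + 2)², so S_0'(1) = 152/3. On the right, S_1'(1) = b, so b = 152/3.

50.6667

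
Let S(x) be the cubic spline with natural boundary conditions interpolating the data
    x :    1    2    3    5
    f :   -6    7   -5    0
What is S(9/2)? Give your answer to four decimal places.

Put M_i = S'' at the i-th knot. Here h = (1, 1, 2) and Δ = (13, -12, 5/2), so the interior equations h_(i-1)·M_(i-1) + 2(h_(i-1)+h_i)·M_i + h_i·M_(i+1) = 6(Δ_i − Δ_(i-1)) read
  1·M_0 + 4·M_1 + 1·M_2 = 6(Δ_1 - Δ_0) = -150
  1·M_1 + 6·M_2 + 2·M_3 = 6(Δ_2 - Δ_1) = 87
Natural end conditions: M_0 = M_3 = 0.
Solving: M_0 = 0, M_1 = -987/23, M_2 = 498/23, M_3 = 0.
On [3, 5], S(x) = -5 - 549/46·(x - 3) + 249/23·(x - 3)² - 83/46·(x - 3)³.
With (x - 3) = 3/2: S(9/2) = -1705/368.

-4.6332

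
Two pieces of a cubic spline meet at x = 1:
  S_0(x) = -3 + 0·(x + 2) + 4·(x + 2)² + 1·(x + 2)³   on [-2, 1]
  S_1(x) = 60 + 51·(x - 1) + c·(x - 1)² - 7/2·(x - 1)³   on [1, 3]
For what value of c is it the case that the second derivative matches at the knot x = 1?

13

S_0''(x) = 8 + 6·(x + 2), so S_0''(1) = 26. On the right, S_1''(1) = 2c, so c = 13.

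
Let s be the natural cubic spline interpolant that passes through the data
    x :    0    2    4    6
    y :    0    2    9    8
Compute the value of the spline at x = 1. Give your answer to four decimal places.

Put M_i = s'' at the i-th knot. Here h = (2, 2, 2) and Δ = (1, 7/2, -1/2), so the interior equations h_(i-1)·M_(i-1) + 2(h_(i-1)+h_i)·M_i + h_i·M_(i+1) = 6(Δ_i − Δ_(i-1)) read
  2·M_0 + 8·M_1 + 2·M_2 = 6(Δ_1 - Δ_0) = 15
  2·M_1 + 8·M_2 + 2·M_3 = 6(Δ_2 - Δ_1) = -24
Natural end conditions: M_0 = M_3 = 0.
Solving the tridiagonal system: M_0 = 0, M_1 = 14/5, M_2 = -37/10, M_3 = 0.
On [0, 2], s(x) = 0 + 1/15·x + 0·x² + 7/30·x³.
With x = 1: s(1) = 3/10.

0.3000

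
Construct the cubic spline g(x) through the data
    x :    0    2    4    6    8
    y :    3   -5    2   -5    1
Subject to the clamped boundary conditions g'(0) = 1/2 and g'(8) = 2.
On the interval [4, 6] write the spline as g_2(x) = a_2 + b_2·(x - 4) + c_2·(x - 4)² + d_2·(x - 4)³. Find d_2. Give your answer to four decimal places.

1.6049

With M_i denoting the second derivative at x_i, h_i = 2, 2, 2, 2, and Δ_i = (y_(i+1) − y_i)/h_i = -4, 7/2, -7/2, 3:
  2·M_0 + 8·M_1 + 2·M_2 = 6(Δ_1 - Δ_0) = 45
  2·M_1 + 8·M_2 + 2·M_3 = 6(Δ_2 - Δ_1) = -42
  2·M_2 + 8·M_3 + 2·M_4 = 6(Δ_3 - Δ_2) = 39
Clamped end conditions give two more equations: 2h_0·M_0 + h_0·M_1 = 6(Δ_0 - g'(0)) = -27 and h_3·M_3 + 2h_3·M_4 = 6(g'(8) - Δ_3) = -6.
Forward elimination and back-substitution give M_0 = -1389/112, M_1 = 633/56, M_2 = -165/16, M_3 = 501/56, M_4 = -669/112.
On [4, 6], with g_2(x) = a_2 + b_2·(x - 4) + c_2·(x - 4)² + d_2·(x - 4)³: c_2 = M_2/2 = -165/32, d_2 = (M_3 - M_2)/(6h_2) = 719/448, b_2 = Δ_2 - h_2(2M_2 + M_3)/6 = 11/28.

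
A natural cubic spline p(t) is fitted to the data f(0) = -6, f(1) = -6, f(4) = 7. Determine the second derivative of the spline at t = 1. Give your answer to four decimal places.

3.2500

Let M_i = p''(x_i). Step sizes h_i = 1, 3; slopes of the chords Δ_i = (y_(i+1) - y_i)/h_i = 0, 13/3.
  1·M_0 + 8·M_1 + 3·M_2 = 6(Δ_1 - Δ_0) = 26
Natural end conditions: M_0 = M_2 = 0.
Forward elimination and back-substitution give M_0 = 0, M_1 = 13/4, M_2 = 0.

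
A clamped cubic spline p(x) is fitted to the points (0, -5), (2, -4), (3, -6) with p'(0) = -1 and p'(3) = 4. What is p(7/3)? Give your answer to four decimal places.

-5.2469

Let M_i = p''(x_i). Step sizes h_i = 2, 1; slopes of the chords Δ_i = (y_(i+1) - y_i)/h_i = 1/2, -2.
  2·M_0 + 6·M_1 + 1·M_2 = 6(Δ_1 - Δ_0) = -15
Clamped end conditions give two more equations: 2h_0·M_0 + h_0·M_1 = 6(Δ_0 - p'(0)) = 9 and h_1·M_1 + 2h_1·M_2 = 6(p'(3) - Δ_1) = 36.
Forward elimination and back-substitution give M_0 = 77/12, M_1 = -25/3, M_2 = 133/6.
On [2, 3], p(x) = -4 - 35/12·(x - 2) - 25/6·(x - 2)² + 61/12·(x - 2)³.
With (x - 2) = 1/3: p(7/3) = -425/81.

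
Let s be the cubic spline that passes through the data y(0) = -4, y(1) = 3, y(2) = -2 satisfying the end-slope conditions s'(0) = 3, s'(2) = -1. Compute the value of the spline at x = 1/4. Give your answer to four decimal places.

Let M_i = s''(x_i). Step sizes h_i = 1, 1; slopes of the chords Δ_i = (y_(i+1) - y_i)/h_i = 7, -5.
  1·M_0 + 4·M_1 + 1·M_2 = 6(Δ_1 - Δ_0) = -72
Clamped end conditions give two more equations: 2h_0·M_0 + h_0·M_1 = 6(Δ_0 - s'(0)) = 24 and h_1·M_1 + 2h_1·M_2 = 6(s'(2) - Δ_1) = 24.
Forward elimination and back-substitution give M_0 = 28, M_1 = -32, M_2 = 28.
On [0, 1], s(x) = -4 + 3·x + 14·x² - 10·x³.
With x = 1/4: s(1/4) = -81/32.

-2.5313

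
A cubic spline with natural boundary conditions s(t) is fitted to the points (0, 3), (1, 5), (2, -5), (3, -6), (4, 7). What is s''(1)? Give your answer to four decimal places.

-21.6429

With σ_i denoting the second derivative at x_i, h_i = 1, 1, 1, 1, and Δ_i = (y_(i+1) − y_i)/h_i = 2, -10, -1, 13:
  1·σ_0 + 4·σ_1 + 1·σ_2 = 6(Δ_1 - Δ_0) = -72
  1·σ_1 + 4·σ_2 + 1·σ_3 = 6(Δ_2 - Δ_1) = 54
  1·σ_2 + 4·σ_3 + 1·σ_4 = 6(Δ_3 - Δ_2) = 84
Natural end conditions: σ_0 = σ_4 = 0.
Solving: σ_0 = 0, σ_1 = -303/14, σ_2 = 102/7, σ_3 = 243/14, σ_4 = 0.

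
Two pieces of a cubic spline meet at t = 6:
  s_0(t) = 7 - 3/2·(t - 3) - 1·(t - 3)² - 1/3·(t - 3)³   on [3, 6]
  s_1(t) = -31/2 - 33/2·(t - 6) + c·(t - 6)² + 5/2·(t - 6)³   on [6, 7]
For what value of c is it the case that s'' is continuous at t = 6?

s_0''(t) = -2 - 2·(t - 3), so s_0''(6) = -8. On the right, s_1''(6) = 2c, so c = -4.

-4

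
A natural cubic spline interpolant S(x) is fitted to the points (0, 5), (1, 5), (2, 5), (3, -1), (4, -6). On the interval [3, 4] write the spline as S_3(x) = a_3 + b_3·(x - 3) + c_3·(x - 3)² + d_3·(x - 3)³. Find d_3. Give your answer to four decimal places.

-0.6964

Write m_i for S''(x_i). With h_i = 1, 1, 1, 1 and divided differences Δ_i = 0, 0, -6, -5, the continuity of S' gives the tridiagonal system
  1·m_0 + 4·m_1 + 1·m_2 = 6(Δ_1 - Δ_0) = 0
  1·m_1 + 4·m_2 + 1·m_3 = 6(Δ_2 - Δ_1) = -36
  1·m_2 + 4·m_3 + 1·m_4 = 6(Δ_3 - Δ_2) = 6
Natural end conditions: m_0 = m_4 = 0.
Forward elimination and back-substitution give m_0 = 0, m_1 = 75/28, m_2 = -75/7, m_3 = 117/28, m_4 = 0.
On [3, 4], with S_3(x) = a_3 + b_3·(x - 3) + c_3·(x - 3)² + d_3·(x - 3)³: c_3 = m_3/2 = 117/56, d_3 = (m_4 - m_3)/(6h_3) = -39/56, b_3 = Δ_3 - h_3(2m_3 + m_4)/6 = -179/28.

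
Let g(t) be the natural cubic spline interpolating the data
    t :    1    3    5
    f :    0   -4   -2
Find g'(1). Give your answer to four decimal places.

-2.7500

With M_i denoting the second derivative at x_i, h_i = 2, 2, and Δ_i = (y_(i+1) − y_i)/h_i = -2, 1:
  2·M_0 + 8·M_1 + 2·M_2 = 6(Δ_1 - Δ_0) = 18
Natural end conditions: M_0 = M_2 = 0.
Hence M_0 = 0, M_1 = 9/4, M_2 = 0.
On [1, 3], g'(t) = b_0 + 2c_0·(t - 1) + 3d_0·(t - 1)² with b_0 = Δ_0 - h_0(2M_0 + M_1)/6 = -11/4, c_0 = M_0/2 = 0, d_0 = (M_1 - M_0)/(6h_0) = 3/16. So g'(1) = -11/4.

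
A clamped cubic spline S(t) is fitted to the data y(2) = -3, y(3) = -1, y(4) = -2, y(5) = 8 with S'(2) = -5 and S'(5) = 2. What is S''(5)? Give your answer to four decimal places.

Write m_i for S''(x_i). With h_i = 1, 1, 1 and divided differences Δ_i = 2, -1, 10, the continuity of S' gives the tridiagonal system
  1·m_0 + 4·m_1 + 1·m_2 = 6(Δ_1 - Δ_0) = -18
  1·m_1 + 4·m_2 + 1·m_3 = 6(Δ_2 - Δ_1) = 66
Clamped end conditions give two more equations: 2h_0·m_0 + h_0·m_1 = 6(Δ_0 - S'(2)) = 42 and h_2·m_2 + 2h_2·m_3 = 6(S'(5) - Δ_2) = -48.
Hence m_0 = 466/15, m_1 = -302/15, m_2 = 472/15, m_3 = -596/15.

-39.7333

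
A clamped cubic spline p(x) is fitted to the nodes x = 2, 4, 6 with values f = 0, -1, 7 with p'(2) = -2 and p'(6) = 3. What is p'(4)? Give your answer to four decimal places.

2.3750

With M_i denoting the second derivative at x_i, h_i = 2, 2, and Δ_i = (y_(i+1) − y_i)/h_i = -1/2, 4:
  2·M_0 + 8·M_1 + 2·M_2 = 6(Δ_1 - Δ_0) = 27
Clamped end conditions give two more equations: 2h_0·M_0 + h_0·M_1 = 6(Δ_0 - p'(2)) = 9 and h_1·M_1 + 2h_1·M_2 = 6(p'(6) - Δ_1) = -6.
Solving the tridiagonal system: M_0 = 1/8, M_1 = 17/4, M_2 = -29/8.
On [4, 6], p'(x) = b_1 + 2c_1·(x - 4) + 3d_1·(x - 4)² with b_1 = Δ_1 - h_1(2M_1 + M_2)/6 = 19/8, c_1 = M_1/2 = 17/8, d_1 = (M_2 - M_1)/(6h_1) = -21/32. So p'(4) = 19/8.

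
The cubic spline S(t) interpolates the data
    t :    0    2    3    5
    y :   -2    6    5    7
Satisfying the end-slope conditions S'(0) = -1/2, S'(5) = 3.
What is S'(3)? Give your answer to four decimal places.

With m_i denoting the second derivative at x_i, h_i = 2, 1, 2, and Δ_i = (y_(i+1) − y_i)/h_i = 4, -1, 1:
  2·m_0 + 6·m_1 + 1·m_2 = 6(Δ_1 - Δ_0) = -30
  1·m_1 + 6·m_2 + 2·m_3 = 6(Δ_2 - Δ_1) = 12
Clamped end conditions give two more equations: 2h_0·m_0 + h_0·m_1 = 6(Δ_0 - S'(0)) = 27 and h_2·m_2 + 2h_2·m_3 = 6(S'(5) - Δ_2) = 12.
Hence m_0 = 365/32, m_1 = -149/16, m_2 = 49/16, m_3 = 47/32.
On [3, 5], S'(t) = b_2 + 2c_2·(t - 3) + 3d_2·(t - 3)² with b_2 = Δ_2 - h_2(2m_2 + m_3)/6 = -49/32, c_2 = m_2/2 = 49/32, d_2 = (m_3 - m_2)/(6h_2) = -17/128. So S'(3) = -49/32.

-1.5313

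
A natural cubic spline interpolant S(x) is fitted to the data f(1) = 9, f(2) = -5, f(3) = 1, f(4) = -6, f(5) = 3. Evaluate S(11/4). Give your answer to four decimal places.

0.0223

Write σ_i for S''(x_i). With h_i = 1, 1, 1, 1 and divided differences Δ_i = -14, 6, -7, 9, the continuity of S' gives the tridiagonal system
  1·σ_0 + 4·σ_1 + 1·σ_2 = 6(Δ_1 - Δ_0) = 120
  1·σ_1 + 4·σ_2 + 1·σ_3 = 6(Δ_2 - Δ_1) = -78
  1·σ_2 + 4·σ_3 + 1·σ_4 = 6(Δ_3 - Δ_2) = 96
Natural end conditions: σ_0 = σ_4 = 0.
Hence σ_0 = 0, σ_1 = 276/7, σ_2 = -264/7, σ_3 = 234/7, σ_4 = 0.
On [2, 3], S(x) = -5 - 6/7·(x - 2) + 138/7·(x - 2)² - 90/7·(x - 2)³.
With (x - 2) = 3/4: S(11/4) = 5/224.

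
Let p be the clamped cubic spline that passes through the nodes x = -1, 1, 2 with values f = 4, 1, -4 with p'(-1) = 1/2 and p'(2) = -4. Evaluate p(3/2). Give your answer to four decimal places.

Put m_i = p'' at the i-th knot. Here h = (2, 1) and Δ = (-3/2, -5), so the interior equations h_(i-1)·m_(i-1) + 2(h_(i-1)+h_i)·m_i + h_i·m_(i+1) = 6(Δ_i − Δ_(i-1)) read
  2·m_0 + 6·m_1 + 1·m_2 = 6(Δ_1 - Δ_0) = -21
Clamped end conditions give two more equations: 2h_0·m_0 + h_0·m_1 = 6(Δ_0 - p'(-1)) = -12 and h_1·m_1 + 2h_1·m_2 = 6(p'(2) - Δ_1) = 6.
Solving: m_0 = -1, m_1 = -4, m_2 = 5.
On [1, 2], p(x) = 1 - 9/2·(x - 1) - 2·(x - 1)² + 3/2·(x - 1)³.
With (x - 1) = 1/2: p(3/2) = -25/16.

-1.5625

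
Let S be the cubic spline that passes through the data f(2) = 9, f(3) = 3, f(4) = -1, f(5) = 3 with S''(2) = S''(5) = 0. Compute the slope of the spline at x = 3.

With σ_i denoting the second derivative at x_i, h_i = 1, 1, 1, and Δ_i = (y_(i+1) − y_i)/h_i = -6, -4, 4:
  1·σ_0 + 4·σ_1 + 1·σ_2 = 6(Δ_1 - Δ_0) = 12
  1·σ_1 + 4·σ_2 + 1·σ_3 = 6(Δ_2 - Δ_1) = 48
Natural end conditions: σ_0 = σ_3 = 0.
Hence σ_0 = 0, σ_1 = 0, σ_2 = 12, σ_3 = 0.
On [3, 4], S'(x) = b_1 + 2c_1·(x - 3) + 3d_1·(x - 3)² with b_1 = Δ_1 - h_1(2σ_1 + σ_2)/6 = -6, c_1 = σ_1/2 = 0, d_1 = (σ_2 - σ_1)/(6h_1) = 2. So S'(3) = -6.

-6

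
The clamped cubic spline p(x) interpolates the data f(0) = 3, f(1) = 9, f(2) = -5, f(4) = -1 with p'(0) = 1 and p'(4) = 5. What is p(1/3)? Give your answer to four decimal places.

Write σ_i for p''(x_i). With h_i = 1, 1, 2 and divided differences Δ_i = 6, -14, 2, the continuity of p' gives the tridiagonal system
  1·σ_0 + 4·σ_1 + 1·σ_2 = 6(Δ_1 - Δ_0) = -120
  1·σ_1 + 6·σ_2 + 2·σ_3 = 6(Δ_2 - Δ_1) = 96
Clamped end conditions give two more equations: 2h_0·σ_0 + h_0·σ_1 = 6(Δ_0 - p'(0)) = 30 and h_2·σ_2 + 2h_2·σ_3 = 6(p'(4) - Δ_2) = 18.
Solving: σ_0 = 419/11, σ_1 = -508/11, σ_2 = 293/11, σ_3 = -97/11.
On [0, 1], p(x) = 3 + 1·x + 419/22·x² - 309/22·x³.
With x = 1/3: p(1/3) = 488/99.

4.9293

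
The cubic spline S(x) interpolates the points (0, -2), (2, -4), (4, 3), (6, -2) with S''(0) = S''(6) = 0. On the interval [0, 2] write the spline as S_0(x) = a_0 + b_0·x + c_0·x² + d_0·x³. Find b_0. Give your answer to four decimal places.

With M_i denoting the second derivative at x_i, h_i = 2, 2, 2, and Δ_i = (y_(i+1) − y_i)/h_i = -1, 7/2, -5/2:
  2·M_0 + 8·M_1 + 2·M_2 = 6(Δ_1 - Δ_0) = 27
  2·M_1 + 8·M_2 + 2·M_3 = 6(Δ_2 - Δ_1) = -36
Natural end conditions: M_0 = M_3 = 0.
Solving: M_0 = 0, M_1 = 24/5, M_2 = -57/10, M_3 = 0.
On [0, 2], with S_0(x) = a_0 + b_0·x + c_0·x² + d_0·x³: c_0 = M_0/2 = 0, d_0 = (M_1 - M_0)/(6h_0) = 2/5, b_0 = Δ_0 - h_0(2M_0 + M_1)/6 = -13/5.

-2.6000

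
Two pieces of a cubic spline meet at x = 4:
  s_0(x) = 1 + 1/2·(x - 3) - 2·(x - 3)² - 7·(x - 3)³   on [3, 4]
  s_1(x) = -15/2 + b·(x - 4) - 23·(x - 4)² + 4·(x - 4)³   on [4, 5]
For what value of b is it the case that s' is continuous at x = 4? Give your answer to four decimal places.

-24.5000

s_0'(x) = 1/2 - 4·(x - 3) - 21·(x - 3)², so s_0'(4) = -49/2. On the right, s_1'(4) = b, so b = -49/2.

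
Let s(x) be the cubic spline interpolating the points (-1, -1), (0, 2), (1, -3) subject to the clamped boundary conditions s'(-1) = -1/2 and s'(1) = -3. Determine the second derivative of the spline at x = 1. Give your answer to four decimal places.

16.7500

Let σ_i = s''(x_i). Step sizes h_i = 1, 1; slopes of the chords Δ_i = (y_(i+1) - y_i)/h_i = 3, -5.
  1·σ_0 + 4·σ_1 + 1·σ_2 = 6(Δ_1 - Δ_0) = -48
Clamped end conditions give two more equations: 2h_0·σ_0 + h_0·σ_1 = 6(Δ_0 - s'(-1)) = 21 and h_1·σ_1 + 2h_1·σ_2 = 6(s'(1) - Δ_1) = 12.
Forward elimination and back-substitution give σ_0 = 85/4, σ_1 = -43/2, σ_2 = 67/4.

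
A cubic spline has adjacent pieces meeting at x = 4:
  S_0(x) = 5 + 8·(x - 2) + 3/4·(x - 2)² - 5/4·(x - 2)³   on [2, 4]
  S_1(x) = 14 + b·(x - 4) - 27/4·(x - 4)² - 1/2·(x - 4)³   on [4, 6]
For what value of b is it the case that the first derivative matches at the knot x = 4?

S_0'(x) = 8 + 3/2·(x - 2) - 15/4·(x - 2)², so S_0'(4) = -4. On the right, S_1'(4) = b, so b = -4.

-4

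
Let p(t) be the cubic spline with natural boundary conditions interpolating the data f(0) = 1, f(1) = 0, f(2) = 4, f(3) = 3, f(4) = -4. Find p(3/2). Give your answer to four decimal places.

1.9129

Let m_i = p''(x_i). Step sizes h_i = 1, 1, 1, 1; slopes of the chords Δ_i = (y_(i+1) - y_i)/h_i = -1, 4, -1, -7.
  1·m_0 + 4·m_1 + 1·m_2 = 6(Δ_1 - Δ_0) = 30
  1·m_1 + 4·m_2 + 1·m_3 = 6(Δ_2 - Δ_1) = -30
  1·m_2 + 4·m_3 + 1·m_4 = 6(Δ_3 - Δ_2) = -36
Natural end conditions: m_0 = m_4 = 0.
Solving the tridiagonal system: m_0 = 0, m_1 = 267/28, m_2 = -57/7, m_3 = -195/28, m_4 = 0.
On [1, 2], p(t) = 0 + 61/28·(t - 1) + 267/56·(t - 1)² - 165/56·(t - 1)³.
With (t - 1) = 1/2: p(3/2) = 857/448.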